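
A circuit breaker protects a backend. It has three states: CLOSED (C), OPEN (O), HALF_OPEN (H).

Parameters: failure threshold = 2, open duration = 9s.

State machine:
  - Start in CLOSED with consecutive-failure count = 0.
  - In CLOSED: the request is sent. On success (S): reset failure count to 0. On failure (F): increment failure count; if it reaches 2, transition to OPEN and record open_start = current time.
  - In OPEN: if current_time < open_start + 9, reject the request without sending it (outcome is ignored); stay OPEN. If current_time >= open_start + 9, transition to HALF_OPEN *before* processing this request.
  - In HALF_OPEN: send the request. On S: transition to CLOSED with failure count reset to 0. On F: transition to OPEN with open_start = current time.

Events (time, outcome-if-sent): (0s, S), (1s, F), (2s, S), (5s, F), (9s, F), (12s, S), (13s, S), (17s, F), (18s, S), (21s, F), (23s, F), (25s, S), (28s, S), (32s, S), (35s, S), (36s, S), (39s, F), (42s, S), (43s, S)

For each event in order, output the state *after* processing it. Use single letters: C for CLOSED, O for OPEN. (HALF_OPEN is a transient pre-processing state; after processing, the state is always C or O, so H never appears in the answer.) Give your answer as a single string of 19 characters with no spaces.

Answer: CCCCOOOOCCOOOCCCCCC

Derivation:
State after each event:
  event#1 t=0s outcome=S: state=CLOSED
  event#2 t=1s outcome=F: state=CLOSED
  event#3 t=2s outcome=S: state=CLOSED
  event#4 t=5s outcome=F: state=CLOSED
  event#5 t=9s outcome=F: state=OPEN
  event#6 t=12s outcome=S: state=OPEN
  event#7 t=13s outcome=S: state=OPEN
  event#8 t=17s outcome=F: state=OPEN
  event#9 t=18s outcome=S: state=CLOSED
  event#10 t=21s outcome=F: state=CLOSED
  event#11 t=23s outcome=F: state=OPEN
  event#12 t=25s outcome=S: state=OPEN
  event#13 t=28s outcome=S: state=OPEN
  event#14 t=32s outcome=S: state=CLOSED
  event#15 t=35s outcome=S: state=CLOSED
  event#16 t=36s outcome=S: state=CLOSED
  event#17 t=39s outcome=F: state=CLOSED
  event#18 t=42s outcome=S: state=CLOSED
  event#19 t=43s outcome=S: state=CLOSED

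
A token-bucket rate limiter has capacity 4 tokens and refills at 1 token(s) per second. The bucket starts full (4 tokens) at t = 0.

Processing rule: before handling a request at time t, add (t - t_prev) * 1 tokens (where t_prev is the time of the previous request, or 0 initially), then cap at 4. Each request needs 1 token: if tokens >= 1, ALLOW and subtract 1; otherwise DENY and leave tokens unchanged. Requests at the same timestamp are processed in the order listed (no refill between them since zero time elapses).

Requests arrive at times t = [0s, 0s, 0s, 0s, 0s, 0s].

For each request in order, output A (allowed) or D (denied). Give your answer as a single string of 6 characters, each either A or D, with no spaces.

Simulating step by step:
  req#1 t=0s: ALLOW
  req#2 t=0s: ALLOW
  req#3 t=0s: ALLOW
  req#4 t=0s: ALLOW
  req#5 t=0s: DENY
  req#6 t=0s: DENY

Answer: AAAADD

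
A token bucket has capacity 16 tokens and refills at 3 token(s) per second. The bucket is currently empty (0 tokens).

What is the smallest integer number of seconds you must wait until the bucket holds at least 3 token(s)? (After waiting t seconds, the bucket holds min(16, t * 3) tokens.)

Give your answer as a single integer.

Need t * 3 >= 3, so t >= 3/3.
Smallest integer t = ceil(3/3) = 1.

Answer: 1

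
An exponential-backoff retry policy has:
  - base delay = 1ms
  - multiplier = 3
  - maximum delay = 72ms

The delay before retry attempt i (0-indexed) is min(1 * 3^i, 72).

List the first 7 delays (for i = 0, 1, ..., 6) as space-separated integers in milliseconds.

Computing each delay:
  i=0: min(1*3^0, 72) = 1
  i=1: min(1*3^1, 72) = 3
  i=2: min(1*3^2, 72) = 9
  i=3: min(1*3^3, 72) = 27
  i=4: min(1*3^4, 72) = 72
  i=5: min(1*3^5, 72) = 72
  i=6: min(1*3^6, 72) = 72

Answer: 1 3 9 27 72 72 72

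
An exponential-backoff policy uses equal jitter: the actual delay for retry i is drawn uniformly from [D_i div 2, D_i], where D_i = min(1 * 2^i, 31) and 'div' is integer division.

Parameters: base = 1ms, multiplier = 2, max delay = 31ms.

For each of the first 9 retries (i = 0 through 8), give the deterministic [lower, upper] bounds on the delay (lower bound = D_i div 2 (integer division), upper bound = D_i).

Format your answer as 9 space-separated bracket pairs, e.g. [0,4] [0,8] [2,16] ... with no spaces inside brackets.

Computing bounds per retry:
  i=0: D_i=min(1*2^0,31)=1, bounds=[0,1]
  i=1: D_i=min(1*2^1,31)=2, bounds=[1,2]
  i=2: D_i=min(1*2^2,31)=4, bounds=[2,4]
  i=3: D_i=min(1*2^3,31)=8, bounds=[4,8]
  i=4: D_i=min(1*2^4,31)=16, bounds=[8,16]
  i=5: D_i=min(1*2^5,31)=31, bounds=[15,31]
  i=6: D_i=min(1*2^6,31)=31, bounds=[15,31]
  i=7: D_i=min(1*2^7,31)=31, bounds=[15,31]
  i=8: D_i=min(1*2^8,31)=31, bounds=[15,31]

Answer: [0,1] [1,2] [2,4] [4,8] [8,16] [15,31] [15,31] [15,31] [15,31]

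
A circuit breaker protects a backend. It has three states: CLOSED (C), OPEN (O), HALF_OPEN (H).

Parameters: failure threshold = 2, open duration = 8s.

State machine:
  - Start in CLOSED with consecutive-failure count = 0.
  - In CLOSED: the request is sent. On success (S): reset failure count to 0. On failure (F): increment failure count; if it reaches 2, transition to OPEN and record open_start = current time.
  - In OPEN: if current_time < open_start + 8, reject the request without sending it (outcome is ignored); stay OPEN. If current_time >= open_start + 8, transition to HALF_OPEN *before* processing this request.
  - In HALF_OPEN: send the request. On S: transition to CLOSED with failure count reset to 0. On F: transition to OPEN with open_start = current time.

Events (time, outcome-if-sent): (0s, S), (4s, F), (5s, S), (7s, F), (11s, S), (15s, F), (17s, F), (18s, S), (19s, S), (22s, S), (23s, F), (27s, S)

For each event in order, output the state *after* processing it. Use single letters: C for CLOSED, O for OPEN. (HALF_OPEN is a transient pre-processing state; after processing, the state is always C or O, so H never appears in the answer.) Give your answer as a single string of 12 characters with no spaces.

Answer: CCCCCCOOOOOC

Derivation:
State after each event:
  event#1 t=0s outcome=S: state=CLOSED
  event#2 t=4s outcome=F: state=CLOSED
  event#3 t=5s outcome=S: state=CLOSED
  event#4 t=7s outcome=F: state=CLOSED
  event#5 t=11s outcome=S: state=CLOSED
  event#6 t=15s outcome=F: state=CLOSED
  event#7 t=17s outcome=F: state=OPEN
  event#8 t=18s outcome=S: state=OPEN
  event#9 t=19s outcome=S: state=OPEN
  event#10 t=22s outcome=S: state=OPEN
  event#11 t=23s outcome=F: state=OPEN
  event#12 t=27s outcome=S: state=CLOSED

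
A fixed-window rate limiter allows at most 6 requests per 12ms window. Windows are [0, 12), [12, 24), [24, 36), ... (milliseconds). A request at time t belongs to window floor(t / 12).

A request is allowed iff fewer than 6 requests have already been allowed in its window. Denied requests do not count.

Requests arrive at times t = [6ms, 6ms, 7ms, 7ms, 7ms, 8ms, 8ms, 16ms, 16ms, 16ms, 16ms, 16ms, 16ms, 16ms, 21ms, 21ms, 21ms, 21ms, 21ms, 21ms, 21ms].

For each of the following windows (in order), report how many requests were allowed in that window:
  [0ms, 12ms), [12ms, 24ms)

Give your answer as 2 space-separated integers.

Answer: 6 6

Derivation:
Processing requests:
  req#1 t=6ms (window 0): ALLOW
  req#2 t=6ms (window 0): ALLOW
  req#3 t=7ms (window 0): ALLOW
  req#4 t=7ms (window 0): ALLOW
  req#5 t=7ms (window 0): ALLOW
  req#6 t=8ms (window 0): ALLOW
  req#7 t=8ms (window 0): DENY
  req#8 t=16ms (window 1): ALLOW
  req#9 t=16ms (window 1): ALLOW
  req#10 t=16ms (window 1): ALLOW
  req#11 t=16ms (window 1): ALLOW
  req#12 t=16ms (window 1): ALLOW
  req#13 t=16ms (window 1): ALLOW
  req#14 t=16ms (window 1): DENY
  req#15 t=21ms (window 1): DENY
  req#16 t=21ms (window 1): DENY
  req#17 t=21ms (window 1): DENY
  req#18 t=21ms (window 1): DENY
  req#19 t=21ms (window 1): DENY
  req#20 t=21ms (window 1): DENY
  req#21 t=21ms (window 1): DENY

Allowed counts by window: 6 6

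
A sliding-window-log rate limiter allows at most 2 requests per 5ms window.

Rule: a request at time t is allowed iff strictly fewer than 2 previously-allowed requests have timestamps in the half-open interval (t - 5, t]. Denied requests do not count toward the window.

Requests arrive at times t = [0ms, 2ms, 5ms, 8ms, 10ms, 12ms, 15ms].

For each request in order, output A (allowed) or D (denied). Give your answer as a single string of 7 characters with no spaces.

Tracking allowed requests in the window:
  req#1 t=0ms: ALLOW
  req#2 t=2ms: ALLOW
  req#3 t=5ms: ALLOW
  req#4 t=8ms: ALLOW
  req#5 t=10ms: ALLOW
  req#6 t=12ms: DENY
  req#7 t=15ms: ALLOW

Answer: AAAAADA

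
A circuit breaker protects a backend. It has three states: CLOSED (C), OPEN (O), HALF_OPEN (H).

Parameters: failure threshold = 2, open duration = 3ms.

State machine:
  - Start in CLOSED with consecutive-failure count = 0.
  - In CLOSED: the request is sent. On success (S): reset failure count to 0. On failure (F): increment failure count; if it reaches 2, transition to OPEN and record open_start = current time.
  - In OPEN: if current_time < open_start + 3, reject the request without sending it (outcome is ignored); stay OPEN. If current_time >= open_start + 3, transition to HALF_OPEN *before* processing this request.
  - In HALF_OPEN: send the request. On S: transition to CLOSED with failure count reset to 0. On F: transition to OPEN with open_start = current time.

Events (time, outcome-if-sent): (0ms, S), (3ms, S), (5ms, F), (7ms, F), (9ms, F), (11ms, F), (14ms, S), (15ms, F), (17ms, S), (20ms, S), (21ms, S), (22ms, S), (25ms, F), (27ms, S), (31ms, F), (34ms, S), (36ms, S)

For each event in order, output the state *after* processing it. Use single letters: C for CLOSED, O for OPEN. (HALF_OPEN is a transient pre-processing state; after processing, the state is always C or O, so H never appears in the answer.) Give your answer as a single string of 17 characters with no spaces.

Answer: CCCOOOCCCCCCCCCCC

Derivation:
State after each event:
  event#1 t=0ms outcome=S: state=CLOSED
  event#2 t=3ms outcome=S: state=CLOSED
  event#3 t=5ms outcome=F: state=CLOSED
  event#4 t=7ms outcome=F: state=OPEN
  event#5 t=9ms outcome=F: state=OPEN
  event#6 t=11ms outcome=F: state=OPEN
  event#7 t=14ms outcome=S: state=CLOSED
  event#8 t=15ms outcome=F: state=CLOSED
  event#9 t=17ms outcome=S: state=CLOSED
  event#10 t=20ms outcome=S: state=CLOSED
  event#11 t=21ms outcome=S: state=CLOSED
  event#12 t=22ms outcome=S: state=CLOSED
  event#13 t=25ms outcome=F: state=CLOSED
  event#14 t=27ms outcome=S: state=CLOSED
  event#15 t=31ms outcome=F: state=CLOSED
  event#16 t=34ms outcome=S: state=CLOSED
  event#17 t=36ms outcome=S: state=CLOSED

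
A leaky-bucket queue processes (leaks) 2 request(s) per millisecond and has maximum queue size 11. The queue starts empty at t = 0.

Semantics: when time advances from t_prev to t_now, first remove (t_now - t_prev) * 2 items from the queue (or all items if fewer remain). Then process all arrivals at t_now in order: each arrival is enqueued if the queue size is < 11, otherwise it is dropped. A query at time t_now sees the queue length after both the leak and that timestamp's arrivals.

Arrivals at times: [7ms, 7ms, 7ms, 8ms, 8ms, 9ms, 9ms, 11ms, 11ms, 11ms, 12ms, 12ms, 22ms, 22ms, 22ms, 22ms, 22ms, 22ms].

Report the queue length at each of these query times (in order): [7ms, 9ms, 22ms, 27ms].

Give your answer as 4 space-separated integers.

Queue lengths at query times:
  query t=7ms: backlog = 3
  query t=9ms: backlog = 3
  query t=22ms: backlog = 6
  query t=27ms: backlog = 0

Answer: 3 3 6 0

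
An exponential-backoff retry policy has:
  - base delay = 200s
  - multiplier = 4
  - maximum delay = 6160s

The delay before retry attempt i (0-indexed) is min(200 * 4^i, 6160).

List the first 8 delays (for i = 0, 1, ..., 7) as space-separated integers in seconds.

Computing each delay:
  i=0: min(200*4^0, 6160) = 200
  i=1: min(200*4^1, 6160) = 800
  i=2: min(200*4^2, 6160) = 3200
  i=3: min(200*4^3, 6160) = 6160
  i=4: min(200*4^4, 6160) = 6160
  i=5: min(200*4^5, 6160) = 6160
  i=6: min(200*4^6, 6160) = 6160
  i=7: min(200*4^7, 6160) = 6160

Answer: 200 800 3200 6160 6160 6160 6160 6160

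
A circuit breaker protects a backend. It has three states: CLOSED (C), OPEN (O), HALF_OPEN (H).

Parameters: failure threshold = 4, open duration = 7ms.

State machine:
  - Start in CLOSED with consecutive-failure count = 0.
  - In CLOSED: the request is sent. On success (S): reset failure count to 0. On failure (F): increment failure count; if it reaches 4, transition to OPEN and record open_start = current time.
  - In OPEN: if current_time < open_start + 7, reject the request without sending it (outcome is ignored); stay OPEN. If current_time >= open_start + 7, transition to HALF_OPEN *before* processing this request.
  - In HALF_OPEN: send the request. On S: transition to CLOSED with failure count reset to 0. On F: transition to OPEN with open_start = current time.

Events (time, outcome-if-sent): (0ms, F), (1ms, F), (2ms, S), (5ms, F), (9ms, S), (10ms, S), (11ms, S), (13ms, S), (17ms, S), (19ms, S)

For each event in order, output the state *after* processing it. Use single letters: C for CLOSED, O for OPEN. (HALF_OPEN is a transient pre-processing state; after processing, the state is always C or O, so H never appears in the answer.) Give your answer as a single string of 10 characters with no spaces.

State after each event:
  event#1 t=0ms outcome=F: state=CLOSED
  event#2 t=1ms outcome=F: state=CLOSED
  event#3 t=2ms outcome=S: state=CLOSED
  event#4 t=5ms outcome=F: state=CLOSED
  event#5 t=9ms outcome=S: state=CLOSED
  event#6 t=10ms outcome=S: state=CLOSED
  event#7 t=11ms outcome=S: state=CLOSED
  event#8 t=13ms outcome=S: state=CLOSED
  event#9 t=17ms outcome=S: state=CLOSED
  event#10 t=19ms outcome=S: state=CLOSED

Answer: CCCCCCCCCC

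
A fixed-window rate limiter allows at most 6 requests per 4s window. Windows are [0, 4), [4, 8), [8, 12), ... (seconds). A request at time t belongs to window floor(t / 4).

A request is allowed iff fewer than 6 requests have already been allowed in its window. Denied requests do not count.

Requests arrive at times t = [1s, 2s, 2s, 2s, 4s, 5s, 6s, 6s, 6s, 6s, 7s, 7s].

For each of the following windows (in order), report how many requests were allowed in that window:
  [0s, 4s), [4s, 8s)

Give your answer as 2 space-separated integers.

Answer: 4 6

Derivation:
Processing requests:
  req#1 t=1s (window 0): ALLOW
  req#2 t=2s (window 0): ALLOW
  req#3 t=2s (window 0): ALLOW
  req#4 t=2s (window 0): ALLOW
  req#5 t=4s (window 1): ALLOW
  req#6 t=5s (window 1): ALLOW
  req#7 t=6s (window 1): ALLOW
  req#8 t=6s (window 1): ALLOW
  req#9 t=6s (window 1): ALLOW
  req#10 t=6s (window 1): ALLOW
  req#11 t=7s (window 1): DENY
  req#12 t=7s (window 1): DENY

Allowed counts by window: 4 6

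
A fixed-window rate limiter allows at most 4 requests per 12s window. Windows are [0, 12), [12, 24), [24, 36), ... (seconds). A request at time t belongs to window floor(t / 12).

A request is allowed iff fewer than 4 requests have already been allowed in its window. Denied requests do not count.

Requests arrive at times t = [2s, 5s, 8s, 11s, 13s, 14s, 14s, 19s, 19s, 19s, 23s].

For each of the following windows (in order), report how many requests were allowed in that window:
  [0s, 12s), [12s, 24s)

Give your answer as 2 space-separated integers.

Processing requests:
  req#1 t=2s (window 0): ALLOW
  req#2 t=5s (window 0): ALLOW
  req#3 t=8s (window 0): ALLOW
  req#4 t=11s (window 0): ALLOW
  req#5 t=13s (window 1): ALLOW
  req#6 t=14s (window 1): ALLOW
  req#7 t=14s (window 1): ALLOW
  req#8 t=19s (window 1): ALLOW
  req#9 t=19s (window 1): DENY
  req#10 t=19s (window 1): DENY
  req#11 t=23s (window 1): DENY

Allowed counts by window: 4 4

Answer: 4 4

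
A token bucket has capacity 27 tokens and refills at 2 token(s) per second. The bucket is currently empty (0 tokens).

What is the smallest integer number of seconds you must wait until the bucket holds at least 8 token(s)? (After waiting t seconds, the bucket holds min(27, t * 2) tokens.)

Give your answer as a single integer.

Answer: 4

Derivation:
Need t * 2 >= 8, so t >= 8/2.
Smallest integer t = ceil(8/2) = 4.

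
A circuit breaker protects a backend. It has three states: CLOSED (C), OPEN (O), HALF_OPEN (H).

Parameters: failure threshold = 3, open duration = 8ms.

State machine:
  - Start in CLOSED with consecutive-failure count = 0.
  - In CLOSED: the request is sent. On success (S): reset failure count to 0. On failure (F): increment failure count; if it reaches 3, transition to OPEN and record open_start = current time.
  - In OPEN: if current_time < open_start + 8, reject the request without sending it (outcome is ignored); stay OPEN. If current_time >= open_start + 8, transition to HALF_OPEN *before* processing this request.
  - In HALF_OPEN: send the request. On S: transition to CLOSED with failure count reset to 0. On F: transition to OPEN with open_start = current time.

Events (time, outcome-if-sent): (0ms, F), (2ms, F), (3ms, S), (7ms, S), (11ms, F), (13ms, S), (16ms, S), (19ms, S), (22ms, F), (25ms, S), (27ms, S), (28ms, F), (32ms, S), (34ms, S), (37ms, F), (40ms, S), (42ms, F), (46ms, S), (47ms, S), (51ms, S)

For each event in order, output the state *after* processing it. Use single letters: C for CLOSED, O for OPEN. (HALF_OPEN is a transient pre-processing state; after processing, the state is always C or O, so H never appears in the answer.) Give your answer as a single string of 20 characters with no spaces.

State after each event:
  event#1 t=0ms outcome=F: state=CLOSED
  event#2 t=2ms outcome=F: state=CLOSED
  event#3 t=3ms outcome=S: state=CLOSED
  event#4 t=7ms outcome=S: state=CLOSED
  event#5 t=11ms outcome=F: state=CLOSED
  event#6 t=13ms outcome=S: state=CLOSED
  event#7 t=16ms outcome=S: state=CLOSED
  event#8 t=19ms outcome=S: state=CLOSED
  event#9 t=22ms outcome=F: state=CLOSED
  event#10 t=25ms outcome=S: state=CLOSED
  event#11 t=27ms outcome=S: state=CLOSED
  event#12 t=28ms outcome=F: state=CLOSED
  event#13 t=32ms outcome=S: state=CLOSED
  event#14 t=34ms outcome=S: state=CLOSED
  event#15 t=37ms outcome=F: state=CLOSED
  event#16 t=40ms outcome=S: state=CLOSED
  event#17 t=42ms outcome=F: state=CLOSED
  event#18 t=46ms outcome=S: state=CLOSED
  event#19 t=47ms outcome=S: state=CLOSED
  event#20 t=51ms outcome=S: state=CLOSED

Answer: CCCCCCCCCCCCCCCCCCCC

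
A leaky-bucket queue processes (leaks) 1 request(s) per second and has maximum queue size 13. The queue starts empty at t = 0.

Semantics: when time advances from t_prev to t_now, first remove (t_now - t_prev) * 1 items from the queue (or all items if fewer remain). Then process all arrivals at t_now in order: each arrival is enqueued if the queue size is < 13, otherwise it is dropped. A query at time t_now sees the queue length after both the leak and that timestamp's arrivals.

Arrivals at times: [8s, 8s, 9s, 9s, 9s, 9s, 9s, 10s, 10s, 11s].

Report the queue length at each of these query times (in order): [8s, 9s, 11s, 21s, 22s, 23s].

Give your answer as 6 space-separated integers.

Queue lengths at query times:
  query t=8s: backlog = 2
  query t=9s: backlog = 6
  query t=11s: backlog = 7
  query t=21s: backlog = 0
  query t=22s: backlog = 0
  query t=23s: backlog = 0

Answer: 2 6 7 0 0 0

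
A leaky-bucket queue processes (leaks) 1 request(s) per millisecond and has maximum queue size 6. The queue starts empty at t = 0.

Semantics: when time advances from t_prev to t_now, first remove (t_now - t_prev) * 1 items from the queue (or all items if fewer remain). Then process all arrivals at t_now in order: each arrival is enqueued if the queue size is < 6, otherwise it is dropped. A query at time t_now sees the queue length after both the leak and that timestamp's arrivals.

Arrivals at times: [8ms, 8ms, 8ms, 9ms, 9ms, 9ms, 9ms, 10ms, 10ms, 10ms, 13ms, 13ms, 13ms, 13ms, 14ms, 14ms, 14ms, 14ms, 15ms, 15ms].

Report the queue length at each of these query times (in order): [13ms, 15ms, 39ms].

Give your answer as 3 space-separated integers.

Queue lengths at query times:
  query t=13ms: backlog = 6
  query t=15ms: backlog = 6
  query t=39ms: backlog = 0

Answer: 6 6 0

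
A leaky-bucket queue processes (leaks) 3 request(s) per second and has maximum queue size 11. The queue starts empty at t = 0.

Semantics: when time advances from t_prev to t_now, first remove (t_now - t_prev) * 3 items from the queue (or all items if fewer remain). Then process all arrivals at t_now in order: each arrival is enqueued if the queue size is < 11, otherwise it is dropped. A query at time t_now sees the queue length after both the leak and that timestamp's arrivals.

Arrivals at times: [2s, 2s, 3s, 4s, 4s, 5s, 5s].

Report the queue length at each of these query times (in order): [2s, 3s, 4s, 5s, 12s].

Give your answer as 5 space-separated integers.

Answer: 2 1 2 2 0

Derivation:
Queue lengths at query times:
  query t=2s: backlog = 2
  query t=3s: backlog = 1
  query t=4s: backlog = 2
  query t=5s: backlog = 2
  query t=12s: backlog = 0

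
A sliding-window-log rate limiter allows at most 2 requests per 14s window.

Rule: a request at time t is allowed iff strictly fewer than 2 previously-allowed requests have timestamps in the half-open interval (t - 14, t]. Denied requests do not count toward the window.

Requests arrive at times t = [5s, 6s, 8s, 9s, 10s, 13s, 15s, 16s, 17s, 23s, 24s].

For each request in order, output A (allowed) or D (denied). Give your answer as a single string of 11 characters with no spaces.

Answer: AADDDDDDDAA

Derivation:
Tracking allowed requests in the window:
  req#1 t=5s: ALLOW
  req#2 t=6s: ALLOW
  req#3 t=8s: DENY
  req#4 t=9s: DENY
  req#5 t=10s: DENY
  req#6 t=13s: DENY
  req#7 t=15s: DENY
  req#8 t=16s: DENY
  req#9 t=17s: DENY
  req#10 t=23s: ALLOW
  req#11 t=24s: ALLOW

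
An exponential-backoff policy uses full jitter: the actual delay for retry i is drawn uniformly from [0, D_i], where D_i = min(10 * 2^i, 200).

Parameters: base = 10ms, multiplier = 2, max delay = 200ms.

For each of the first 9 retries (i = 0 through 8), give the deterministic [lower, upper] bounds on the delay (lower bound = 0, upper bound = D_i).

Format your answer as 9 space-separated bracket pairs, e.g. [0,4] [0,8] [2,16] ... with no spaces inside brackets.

Answer: [0,10] [0,20] [0,40] [0,80] [0,160] [0,200] [0,200] [0,200] [0,200]

Derivation:
Computing bounds per retry:
  i=0: D_i=min(10*2^0,200)=10, bounds=[0,10]
  i=1: D_i=min(10*2^1,200)=20, bounds=[0,20]
  i=2: D_i=min(10*2^2,200)=40, bounds=[0,40]
  i=3: D_i=min(10*2^3,200)=80, bounds=[0,80]
  i=4: D_i=min(10*2^4,200)=160, bounds=[0,160]
  i=5: D_i=min(10*2^5,200)=200, bounds=[0,200]
  i=6: D_i=min(10*2^6,200)=200, bounds=[0,200]
  i=7: D_i=min(10*2^7,200)=200, bounds=[0,200]
  i=8: D_i=min(10*2^8,200)=200, bounds=[0,200]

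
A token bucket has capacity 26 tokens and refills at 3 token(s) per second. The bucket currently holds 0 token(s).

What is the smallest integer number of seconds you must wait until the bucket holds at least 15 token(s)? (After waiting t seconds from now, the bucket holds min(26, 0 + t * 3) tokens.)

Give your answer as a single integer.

Answer: 5

Derivation:
Need 0 + t * 3 >= 15, so t >= 15/3.
Smallest integer t = ceil(15/3) = 5.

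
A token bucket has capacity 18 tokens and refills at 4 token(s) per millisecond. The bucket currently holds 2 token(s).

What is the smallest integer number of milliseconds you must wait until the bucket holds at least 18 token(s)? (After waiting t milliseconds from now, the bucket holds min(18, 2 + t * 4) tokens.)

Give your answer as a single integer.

Answer: 4

Derivation:
Need 2 + t * 4 >= 18, so t >= 16/4.
Smallest integer t = ceil(16/4) = 4.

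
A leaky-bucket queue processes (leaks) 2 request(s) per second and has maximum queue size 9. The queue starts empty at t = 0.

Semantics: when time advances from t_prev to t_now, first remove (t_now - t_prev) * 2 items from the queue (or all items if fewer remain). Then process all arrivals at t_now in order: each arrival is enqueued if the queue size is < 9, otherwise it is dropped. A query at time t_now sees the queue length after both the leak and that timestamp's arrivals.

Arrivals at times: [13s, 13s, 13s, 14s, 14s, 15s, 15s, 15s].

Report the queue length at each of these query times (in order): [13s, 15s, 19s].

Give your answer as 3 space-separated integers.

Answer: 3 4 0

Derivation:
Queue lengths at query times:
  query t=13s: backlog = 3
  query t=15s: backlog = 4
  query t=19s: backlog = 0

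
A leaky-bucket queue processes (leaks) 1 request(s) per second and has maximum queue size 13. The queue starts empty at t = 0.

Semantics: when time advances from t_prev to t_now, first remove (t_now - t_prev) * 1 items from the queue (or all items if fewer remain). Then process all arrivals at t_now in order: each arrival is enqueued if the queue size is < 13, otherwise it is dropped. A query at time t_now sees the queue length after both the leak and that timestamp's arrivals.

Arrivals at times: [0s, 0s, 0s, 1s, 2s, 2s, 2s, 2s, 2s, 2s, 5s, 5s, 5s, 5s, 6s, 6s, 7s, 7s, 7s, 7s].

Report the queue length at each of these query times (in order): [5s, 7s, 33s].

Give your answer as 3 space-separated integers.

Answer: 9 13 0

Derivation:
Queue lengths at query times:
  query t=5s: backlog = 9
  query t=7s: backlog = 13
  query t=33s: backlog = 0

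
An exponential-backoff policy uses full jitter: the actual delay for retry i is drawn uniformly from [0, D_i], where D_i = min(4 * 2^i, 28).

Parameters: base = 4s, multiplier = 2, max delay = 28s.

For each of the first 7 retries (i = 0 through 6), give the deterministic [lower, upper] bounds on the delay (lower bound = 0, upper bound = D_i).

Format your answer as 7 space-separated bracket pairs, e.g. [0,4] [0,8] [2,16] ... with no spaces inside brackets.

Computing bounds per retry:
  i=0: D_i=min(4*2^0,28)=4, bounds=[0,4]
  i=1: D_i=min(4*2^1,28)=8, bounds=[0,8]
  i=2: D_i=min(4*2^2,28)=16, bounds=[0,16]
  i=3: D_i=min(4*2^3,28)=28, bounds=[0,28]
  i=4: D_i=min(4*2^4,28)=28, bounds=[0,28]
  i=5: D_i=min(4*2^5,28)=28, bounds=[0,28]
  i=6: D_i=min(4*2^6,28)=28, bounds=[0,28]

Answer: [0,4] [0,8] [0,16] [0,28] [0,28] [0,28] [0,28]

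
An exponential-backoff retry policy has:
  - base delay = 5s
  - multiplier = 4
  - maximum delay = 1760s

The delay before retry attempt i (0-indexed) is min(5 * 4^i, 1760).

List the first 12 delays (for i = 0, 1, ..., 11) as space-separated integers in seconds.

Answer: 5 20 80 320 1280 1760 1760 1760 1760 1760 1760 1760

Derivation:
Computing each delay:
  i=0: min(5*4^0, 1760) = 5
  i=1: min(5*4^1, 1760) = 20
  i=2: min(5*4^2, 1760) = 80
  i=3: min(5*4^3, 1760) = 320
  i=4: min(5*4^4, 1760) = 1280
  i=5: min(5*4^5, 1760) = 1760
  i=6: min(5*4^6, 1760) = 1760
  i=7: min(5*4^7, 1760) = 1760
  i=8: min(5*4^8, 1760) = 1760
  i=9: min(5*4^9, 1760) = 1760
  i=10: min(5*4^10, 1760) = 1760
  i=11: min(5*4^11, 1760) = 1760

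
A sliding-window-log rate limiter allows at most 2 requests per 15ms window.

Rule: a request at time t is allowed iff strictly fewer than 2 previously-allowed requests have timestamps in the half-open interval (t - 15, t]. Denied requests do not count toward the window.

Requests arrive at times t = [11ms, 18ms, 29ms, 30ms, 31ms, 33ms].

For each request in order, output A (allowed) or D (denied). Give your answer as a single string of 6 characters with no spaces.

Answer: AAADDA

Derivation:
Tracking allowed requests in the window:
  req#1 t=11ms: ALLOW
  req#2 t=18ms: ALLOW
  req#3 t=29ms: ALLOW
  req#4 t=30ms: DENY
  req#5 t=31ms: DENY
  req#6 t=33ms: ALLOW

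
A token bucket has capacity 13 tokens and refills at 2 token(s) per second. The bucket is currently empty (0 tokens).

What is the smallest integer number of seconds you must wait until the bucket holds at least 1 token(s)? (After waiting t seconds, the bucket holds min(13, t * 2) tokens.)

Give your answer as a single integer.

Need t * 2 >= 1, so t >= 1/2.
Smallest integer t = ceil(1/2) = 1.

Answer: 1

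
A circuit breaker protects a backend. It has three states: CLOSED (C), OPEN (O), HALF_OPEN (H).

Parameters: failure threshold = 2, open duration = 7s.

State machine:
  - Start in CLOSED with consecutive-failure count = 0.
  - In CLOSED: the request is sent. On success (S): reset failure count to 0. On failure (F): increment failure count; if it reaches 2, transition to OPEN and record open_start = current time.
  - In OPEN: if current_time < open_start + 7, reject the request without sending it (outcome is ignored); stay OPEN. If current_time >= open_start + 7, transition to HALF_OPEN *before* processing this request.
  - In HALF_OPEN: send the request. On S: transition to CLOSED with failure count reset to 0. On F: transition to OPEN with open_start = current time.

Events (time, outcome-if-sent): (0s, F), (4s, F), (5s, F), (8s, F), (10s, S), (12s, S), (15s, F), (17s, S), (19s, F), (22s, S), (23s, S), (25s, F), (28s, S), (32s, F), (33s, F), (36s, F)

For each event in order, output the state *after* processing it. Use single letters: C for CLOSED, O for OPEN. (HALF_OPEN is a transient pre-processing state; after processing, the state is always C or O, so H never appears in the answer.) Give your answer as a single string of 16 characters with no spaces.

Answer: COOOOCCCCCCCCCOO

Derivation:
State after each event:
  event#1 t=0s outcome=F: state=CLOSED
  event#2 t=4s outcome=F: state=OPEN
  event#3 t=5s outcome=F: state=OPEN
  event#4 t=8s outcome=F: state=OPEN
  event#5 t=10s outcome=S: state=OPEN
  event#6 t=12s outcome=S: state=CLOSED
  event#7 t=15s outcome=F: state=CLOSED
  event#8 t=17s outcome=S: state=CLOSED
  event#9 t=19s outcome=F: state=CLOSED
  event#10 t=22s outcome=S: state=CLOSED
  event#11 t=23s outcome=S: state=CLOSED
  event#12 t=25s outcome=F: state=CLOSED
  event#13 t=28s outcome=S: state=CLOSED
  event#14 t=32s outcome=F: state=CLOSED
  event#15 t=33s outcome=F: state=OPEN
  event#16 t=36s outcome=F: state=OPEN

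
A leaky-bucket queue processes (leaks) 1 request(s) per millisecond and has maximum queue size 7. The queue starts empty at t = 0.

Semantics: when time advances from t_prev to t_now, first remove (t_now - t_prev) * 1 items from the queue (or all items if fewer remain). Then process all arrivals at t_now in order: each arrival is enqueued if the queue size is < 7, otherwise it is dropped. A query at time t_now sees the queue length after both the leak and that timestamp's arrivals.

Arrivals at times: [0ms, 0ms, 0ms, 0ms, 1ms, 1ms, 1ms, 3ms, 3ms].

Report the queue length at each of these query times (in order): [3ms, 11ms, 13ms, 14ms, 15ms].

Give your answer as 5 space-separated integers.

Queue lengths at query times:
  query t=3ms: backlog = 6
  query t=11ms: backlog = 0
  query t=13ms: backlog = 0
  query t=14ms: backlog = 0
  query t=15ms: backlog = 0

Answer: 6 0 0 0 0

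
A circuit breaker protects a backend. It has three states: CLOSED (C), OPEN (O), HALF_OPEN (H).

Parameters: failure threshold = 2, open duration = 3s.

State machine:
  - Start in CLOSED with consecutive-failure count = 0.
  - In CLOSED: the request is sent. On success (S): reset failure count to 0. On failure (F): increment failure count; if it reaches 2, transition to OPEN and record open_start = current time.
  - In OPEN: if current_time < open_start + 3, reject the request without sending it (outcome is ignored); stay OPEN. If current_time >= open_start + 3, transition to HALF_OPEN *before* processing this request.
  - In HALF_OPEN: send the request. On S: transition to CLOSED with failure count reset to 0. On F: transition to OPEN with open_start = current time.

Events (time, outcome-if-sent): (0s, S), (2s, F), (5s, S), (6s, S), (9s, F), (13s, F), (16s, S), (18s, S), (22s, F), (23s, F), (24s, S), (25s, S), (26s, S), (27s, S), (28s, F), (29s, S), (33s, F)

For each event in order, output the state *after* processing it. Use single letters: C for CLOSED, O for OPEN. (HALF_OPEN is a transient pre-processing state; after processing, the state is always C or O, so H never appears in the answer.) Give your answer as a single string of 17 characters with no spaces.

State after each event:
  event#1 t=0s outcome=S: state=CLOSED
  event#2 t=2s outcome=F: state=CLOSED
  event#3 t=5s outcome=S: state=CLOSED
  event#4 t=6s outcome=S: state=CLOSED
  event#5 t=9s outcome=F: state=CLOSED
  event#6 t=13s outcome=F: state=OPEN
  event#7 t=16s outcome=S: state=CLOSED
  event#8 t=18s outcome=S: state=CLOSED
  event#9 t=22s outcome=F: state=CLOSED
  event#10 t=23s outcome=F: state=OPEN
  event#11 t=24s outcome=S: state=OPEN
  event#12 t=25s outcome=S: state=OPEN
  event#13 t=26s outcome=S: state=CLOSED
  event#14 t=27s outcome=S: state=CLOSED
  event#15 t=28s outcome=F: state=CLOSED
  event#16 t=29s outcome=S: state=CLOSED
  event#17 t=33s outcome=F: state=CLOSED

Answer: CCCCCOCCCOOOCCCCC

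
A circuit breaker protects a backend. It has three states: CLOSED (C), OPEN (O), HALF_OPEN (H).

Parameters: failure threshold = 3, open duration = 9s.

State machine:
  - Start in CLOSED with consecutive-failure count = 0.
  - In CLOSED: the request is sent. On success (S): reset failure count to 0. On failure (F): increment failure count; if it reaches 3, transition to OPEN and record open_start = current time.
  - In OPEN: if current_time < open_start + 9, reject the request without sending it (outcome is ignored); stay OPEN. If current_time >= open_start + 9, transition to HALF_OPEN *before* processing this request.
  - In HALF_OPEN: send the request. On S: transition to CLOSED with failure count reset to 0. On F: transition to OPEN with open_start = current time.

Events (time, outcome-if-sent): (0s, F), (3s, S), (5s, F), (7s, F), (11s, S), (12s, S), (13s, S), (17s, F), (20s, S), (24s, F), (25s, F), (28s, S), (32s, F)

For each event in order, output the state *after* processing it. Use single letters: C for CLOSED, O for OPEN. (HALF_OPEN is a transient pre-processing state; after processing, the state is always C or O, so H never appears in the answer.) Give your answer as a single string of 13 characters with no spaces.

State after each event:
  event#1 t=0s outcome=F: state=CLOSED
  event#2 t=3s outcome=S: state=CLOSED
  event#3 t=5s outcome=F: state=CLOSED
  event#4 t=7s outcome=F: state=CLOSED
  event#5 t=11s outcome=S: state=CLOSED
  event#6 t=12s outcome=S: state=CLOSED
  event#7 t=13s outcome=S: state=CLOSED
  event#8 t=17s outcome=F: state=CLOSED
  event#9 t=20s outcome=S: state=CLOSED
  event#10 t=24s outcome=F: state=CLOSED
  event#11 t=25s outcome=F: state=CLOSED
  event#12 t=28s outcome=S: state=CLOSED
  event#13 t=32s outcome=F: state=CLOSED

Answer: CCCCCCCCCCCCC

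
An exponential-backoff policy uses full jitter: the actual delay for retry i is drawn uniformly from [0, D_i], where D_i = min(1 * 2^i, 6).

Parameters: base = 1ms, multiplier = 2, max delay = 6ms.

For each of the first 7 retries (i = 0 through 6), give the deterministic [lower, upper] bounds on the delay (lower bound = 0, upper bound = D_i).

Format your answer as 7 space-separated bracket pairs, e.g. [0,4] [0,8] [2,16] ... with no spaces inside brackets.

Answer: [0,1] [0,2] [0,4] [0,6] [0,6] [0,6] [0,6]

Derivation:
Computing bounds per retry:
  i=0: D_i=min(1*2^0,6)=1, bounds=[0,1]
  i=1: D_i=min(1*2^1,6)=2, bounds=[0,2]
  i=2: D_i=min(1*2^2,6)=4, bounds=[0,4]
  i=3: D_i=min(1*2^3,6)=6, bounds=[0,6]
  i=4: D_i=min(1*2^4,6)=6, bounds=[0,6]
  i=5: D_i=min(1*2^5,6)=6, bounds=[0,6]
  i=6: D_i=min(1*2^6,6)=6, bounds=[0,6]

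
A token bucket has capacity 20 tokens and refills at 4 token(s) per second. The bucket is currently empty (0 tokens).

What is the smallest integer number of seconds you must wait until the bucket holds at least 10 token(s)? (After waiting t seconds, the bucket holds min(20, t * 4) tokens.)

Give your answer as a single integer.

Need t * 4 >= 10, so t >= 10/4.
Smallest integer t = ceil(10/4) = 3.

Answer: 3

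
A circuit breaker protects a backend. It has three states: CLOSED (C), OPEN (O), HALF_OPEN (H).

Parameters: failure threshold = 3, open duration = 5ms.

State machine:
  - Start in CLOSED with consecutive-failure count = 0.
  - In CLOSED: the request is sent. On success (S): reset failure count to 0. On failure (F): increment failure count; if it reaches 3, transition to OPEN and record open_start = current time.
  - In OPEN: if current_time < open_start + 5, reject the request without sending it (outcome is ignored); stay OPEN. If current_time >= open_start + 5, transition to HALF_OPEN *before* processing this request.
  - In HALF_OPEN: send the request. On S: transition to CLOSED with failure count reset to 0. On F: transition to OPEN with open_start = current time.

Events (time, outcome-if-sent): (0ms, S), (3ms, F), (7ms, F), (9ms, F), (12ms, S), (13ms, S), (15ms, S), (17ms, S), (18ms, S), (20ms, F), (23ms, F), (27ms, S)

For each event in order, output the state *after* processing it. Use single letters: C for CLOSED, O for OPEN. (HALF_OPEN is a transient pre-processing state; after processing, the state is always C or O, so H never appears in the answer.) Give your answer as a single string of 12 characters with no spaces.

Answer: CCCOOOCCCCCC

Derivation:
State after each event:
  event#1 t=0ms outcome=S: state=CLOSED
  event#2 t=3ms outcome=F: state=CLOSED
  event#3 t=7ms outcome=F: state=CLOSED
  event#4 t=9ms outcome=F: state=OPEN
  event#5 t=12ms outcome=S: state=OPEN
  event#6 t=13ms outcome=S: state=OPEN
  event#7 t=15ms outcome=S: state=CLOSED
  event#8 t=17ms outcome=S: state=CLOSED
  event#9 t=18ms outcome=S: state=CLOSED
  event#10 t=20ms outcome=F: state=CLOSED
  event#11 t=23ms outcome=F: state=CLOSED
  event#12 t=27ms outcome=S: state=CLOSED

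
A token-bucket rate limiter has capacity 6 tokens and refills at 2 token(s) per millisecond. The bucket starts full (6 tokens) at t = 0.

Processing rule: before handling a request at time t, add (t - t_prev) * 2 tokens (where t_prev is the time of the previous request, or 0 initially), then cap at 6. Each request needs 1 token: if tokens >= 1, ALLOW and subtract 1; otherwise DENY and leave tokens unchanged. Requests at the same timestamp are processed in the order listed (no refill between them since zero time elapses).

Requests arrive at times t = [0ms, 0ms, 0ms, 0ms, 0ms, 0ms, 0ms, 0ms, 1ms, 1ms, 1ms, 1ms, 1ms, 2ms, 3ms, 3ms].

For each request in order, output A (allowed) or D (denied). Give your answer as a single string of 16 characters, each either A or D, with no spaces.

Simulating step by step:
  req#1 t=0ms: ALLOW
  req#2 t=0ms: ALLOW
  req#3 t=0ms: ALLOW
  req#4 t=0ms: ALLOW
  req#5 t=0ms: ALLOW
  req#6 t=0ms: ALLOW
  req#7 t=0ms: DENY
  req#8 t=0ms: DENY
  req#9 t=1ms: ALLOW
  req#10 t=1ms: ALLOW
  req#11 t=1ms: DENY
  req#12 t=1ms: DENY
  req#13 t=1ms: DENY
  req#14 t=2ms: ALLOW
  req#15 t=3ms: ALLOW
  req#16 t=3ms: ALLOW

Answer: AAAAAADDAADDDAAA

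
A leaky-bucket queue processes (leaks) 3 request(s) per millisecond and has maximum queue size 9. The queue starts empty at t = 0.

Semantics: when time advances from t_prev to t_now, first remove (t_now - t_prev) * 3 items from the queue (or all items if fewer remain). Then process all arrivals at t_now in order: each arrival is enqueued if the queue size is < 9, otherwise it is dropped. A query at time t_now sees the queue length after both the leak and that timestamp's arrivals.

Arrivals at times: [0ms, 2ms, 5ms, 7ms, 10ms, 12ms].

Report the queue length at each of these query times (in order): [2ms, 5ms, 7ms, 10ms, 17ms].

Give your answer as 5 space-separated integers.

Queue lengths at query times:
  query t=2ms: backlog = 1
  query t=5ms: backlog = 1
  query t=7ms: backlog = 1
  query t=10ms: backlog = 1
  query t=17ms: backlog = 0

Answer: 1 1 1 1 0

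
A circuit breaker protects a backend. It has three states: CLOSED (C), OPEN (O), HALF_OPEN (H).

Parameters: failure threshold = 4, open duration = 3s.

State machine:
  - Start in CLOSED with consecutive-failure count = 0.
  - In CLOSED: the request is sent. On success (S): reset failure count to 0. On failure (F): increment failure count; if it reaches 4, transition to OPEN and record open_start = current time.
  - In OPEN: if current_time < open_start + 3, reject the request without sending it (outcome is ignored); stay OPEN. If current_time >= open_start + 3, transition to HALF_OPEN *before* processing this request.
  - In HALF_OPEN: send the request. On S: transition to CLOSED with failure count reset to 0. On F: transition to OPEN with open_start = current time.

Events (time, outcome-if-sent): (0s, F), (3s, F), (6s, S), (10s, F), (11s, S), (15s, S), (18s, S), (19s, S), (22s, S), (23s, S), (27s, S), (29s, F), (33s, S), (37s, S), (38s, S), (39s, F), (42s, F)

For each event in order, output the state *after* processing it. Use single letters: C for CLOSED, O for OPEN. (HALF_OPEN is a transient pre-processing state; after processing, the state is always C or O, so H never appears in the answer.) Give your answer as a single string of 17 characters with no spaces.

State after each event:
  event#1 t=0s outcome=F: state=CLOSED
  event#2 t=3s outcome=F: state=CLOSED
  event#3 t=6s outcome=S: state=CLOSED
  event#4 t=10s outcome=F: state=CLOSED
  event#5 t=11s outcome=S: state=CLOSED
  event#6 t=15s outcome=S: state=CLOSED
  event#7 t=18s outcome=S: state=CLOSED
  event#8 t=19s outcome=S: state=CLOSED
  event#9 t=22s outcome=S: state=CLOSED
  event#10 t=23s outcome=S: state=CLOSED
  event#11 t=27s outcome=S: state=CLOSED
  event#12 t=29s outcome=F: state=CLOSED
  event#13 t=33s outcome=S: state=CLOSED
  event#14 t=37s outcome=S: state=CLOSED
  event#15 t=38s outcome=S: state=CLOSED
  event#16 t=39s outcome=F: state=CLOSED
  event#17 t=42s outcome=F: state=CLOSED

Answer: CCCCCCCCCCCCCCCCC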